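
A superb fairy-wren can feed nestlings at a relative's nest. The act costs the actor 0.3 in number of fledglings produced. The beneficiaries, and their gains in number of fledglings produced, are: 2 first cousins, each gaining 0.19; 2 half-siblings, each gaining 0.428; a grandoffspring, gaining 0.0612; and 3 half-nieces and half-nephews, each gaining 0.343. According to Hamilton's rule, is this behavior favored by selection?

Hamilton's rule: the trait is favored when the sum of r·B over every recipient exceeds the actor's cost C.
r to a first cousin = 1/8 (first cousins share one grandparent pair — two paths of length 4: r = 2·(1/2)^4 = 1/8).
r to a half-sibling = 0.25 (half-sibs share one parent — one path of length 2: r = (1/2)^2 = 1/4).
r to a grandoffspring = 0.25 (two parent–offspring links: r = (1/2)^2 = 1/4).
r to a half-niece or half-nephew = 0.125 (half-aunt/uncle↔niece/nephew: one path of length 3: r = (1/2)^3 = 1/8).
Summing one r·B term per recipient: 2·0.125·0.19 + 2·0.25·0.428 + 1·0.25·0.0612 + 3·0.125·0.343 = 0.405425.
0.405425 > 0.3: the indirect benefit exceeds the cost.

Yes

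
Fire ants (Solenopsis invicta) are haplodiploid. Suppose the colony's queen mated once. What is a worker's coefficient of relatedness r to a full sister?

Haplodiploid full sisters inherit their father's entire haploid genome identically (contributing 1/2) and on average half of their mother's contribution (1/2 · 1/2 = 1/4); r = 1/2 + 1/4 = 3/4.

0.75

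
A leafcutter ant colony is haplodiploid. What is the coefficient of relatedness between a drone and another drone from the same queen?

0.5

Haploid brothers each carry a random half of the queen's diploid genome, so on average they share half: r = 1/2.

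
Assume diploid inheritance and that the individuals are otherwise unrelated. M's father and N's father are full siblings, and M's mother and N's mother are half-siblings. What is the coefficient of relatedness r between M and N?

With two independent routes of shared ancestry, r is the sum of the two contributions.
M and N are related in two ways: first cousins through their fathers (r = 1/8) and half first cousins through their mothers (r = 1/16).
r = 1/8 + 1/16 = 0.1875.

0.1875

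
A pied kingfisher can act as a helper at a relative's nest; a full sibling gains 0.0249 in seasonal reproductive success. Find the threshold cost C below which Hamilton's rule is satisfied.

r to a full sibling = 1/2 (full sibs share both parents — two paths of length 2: r = 2·(1/2)^2 = 1/2).
Hamilton's rule: n·r·B > C, so the trait is favored while C < n·r·B = 1·0.5·0.0249 = 0.01245.

0.01245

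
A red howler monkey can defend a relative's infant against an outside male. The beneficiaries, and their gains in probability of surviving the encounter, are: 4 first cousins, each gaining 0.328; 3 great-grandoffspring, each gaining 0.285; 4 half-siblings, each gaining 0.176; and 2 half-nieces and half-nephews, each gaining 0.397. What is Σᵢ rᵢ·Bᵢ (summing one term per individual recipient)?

0.546125

r to a first cousin = 0.125 (first cousins share one grandparent pair — two paths of length 4: r = 2·(1/2)^4 = 1/8).
r to a great-grandoffspring = 0.125 (three parent–offspring links: r = (1/2)^3 = 1/8).
r to a half-sibling = 0.25 (half-sibs share one parent — one path of length 2: r = (1/2)^2 = 1/4).
r to a half-niece or half-nephew = 0.125 (half-aunt/uncle↔niece/nephew: one path of length 3: r = (1/2)^3 = 1/8).
Summing one r·B term per recipient: 4·0.125·0.328 + 3·0.125·0.285 + 4·0.25·0.176 + 2·0.125·0.397 = 0.546125.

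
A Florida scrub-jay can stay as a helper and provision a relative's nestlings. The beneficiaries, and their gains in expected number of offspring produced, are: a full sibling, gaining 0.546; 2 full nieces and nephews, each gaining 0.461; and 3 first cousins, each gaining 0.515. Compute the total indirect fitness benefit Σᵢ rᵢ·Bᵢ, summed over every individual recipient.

r to a full sibling = 1/2 (full sibs share both parents — two paths of length 2: r = 2·(1/2)^2 = 1/2).
r to a full niece or nephew = 1/4 (full aunt/uncle↔niece/nephew: two paths of length 3 through the shared grandparent pair: r = 2·(1/2)^3 = 1/4).
r to a first cousin = 1/8 (first cousins share one grandparent pair — two paths of length 4: r = 2·(1/2)^4 = 1/8).
Summing one r·B term per recipient: 1·0.5·0.546 + 2·0.25·0.461 + 3·0.125·0.515 = 0.696625.

0.696625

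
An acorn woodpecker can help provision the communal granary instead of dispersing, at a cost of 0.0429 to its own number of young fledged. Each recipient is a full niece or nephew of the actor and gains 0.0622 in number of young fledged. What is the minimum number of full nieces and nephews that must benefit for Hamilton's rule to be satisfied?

3

r to a full niece or nephew = 0.25 (full aunt/uncle↔niece/nephew: two paths of length 3 through the shared grandparent pair: r = 2·(1/2)^3 = 1/4).
Hamilton's rule: n·r·B > C  ⇒  n > C/(r·B) = 0.0429/(0.25·0.0622) = 2.759.
The smallest integer exceeding 2.759 is 3.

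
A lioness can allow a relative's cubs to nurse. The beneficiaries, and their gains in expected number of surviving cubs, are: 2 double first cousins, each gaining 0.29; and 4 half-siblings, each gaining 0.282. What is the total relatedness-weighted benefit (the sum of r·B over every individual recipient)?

r to a double first cousin = 0.25 (double first cousins share both grandparent pairs — four paths of length 4: r = 4·(1/2)^4 = 1/4).
r to a half-sibling = 0.25 (half-sibs share one parent — one path of length 2: r = (1/2)^2 = 1/4).
Summing one r·B term per recipient: 2·0.25·0.29 + 4·0.25·0.282 = 0.427.

0.427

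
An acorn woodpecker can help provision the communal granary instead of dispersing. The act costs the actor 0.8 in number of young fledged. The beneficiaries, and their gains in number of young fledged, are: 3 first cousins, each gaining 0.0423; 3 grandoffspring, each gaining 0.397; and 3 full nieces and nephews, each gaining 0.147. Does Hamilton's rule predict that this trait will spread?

No

Hamilton's rule: the trait is favored when the sum of r·B over every recipient exceeds the actor's cost C.
r to a first cousin = 0.125 (first cousins share one grandparent pair — two paths of length 4: r = 2·(1/2)^4 = 1/8).
r to a grandoffspring = 1/4 (two parent–offspring links: r = (1/2)^2 = 1/4).
r to a full niece or nephew = 1/4 (full aunt/uncle↔niece/nephew: two paths of length 3 through the shared grandparent pair: r = 2·(1/2)^3 = 1/4).
Summing one r·B term per recipient: 3·0.125·0.0423 + 3·0.25·0.397 + 3·0.25·0.147 = 0.4238625.
0.4238625 < 0.8: the indirect benefit is less than the cost.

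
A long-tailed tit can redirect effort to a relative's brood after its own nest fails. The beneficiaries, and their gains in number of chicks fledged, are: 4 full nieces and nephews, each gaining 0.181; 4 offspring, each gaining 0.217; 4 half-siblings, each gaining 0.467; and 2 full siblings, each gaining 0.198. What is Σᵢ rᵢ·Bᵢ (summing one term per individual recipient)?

r to a full niece or nephew = 1/4 (full aunt/uncle↔niece/nephew: two paths of length 3 through the shared grandparent pair: r = 2·(1/2)^3 = 1/4).
r to an offspring = 0.5 (one parent–offspring link: r = (1/2)^1 = 1/2).
r to a half-sibling = 1/4 (half-sibs share one parent — one path of length 2: r = (1/2)^2 = 1/4).
r to a full sibling = 1/2 (full sibs share both parents — two paths of length 2: r = 2·(1/2)^2 = 1/2).
Summing one r·B term per recipient: 4·0.25·0.181 + 4·0.5·0.217 + 4·0.25·0.467 + 2·0.5·0.198 = 1.28.

1.28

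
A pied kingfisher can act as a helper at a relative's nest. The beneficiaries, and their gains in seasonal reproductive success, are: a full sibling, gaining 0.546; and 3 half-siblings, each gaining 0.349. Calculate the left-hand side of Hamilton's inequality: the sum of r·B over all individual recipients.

r to a full sibling = 0.5 (full sibs share both parents — two paths of length 2: r = 2·(1/2)^2 = 1/2).
r to a half-sibling = 0.25 (half-sibs share one parent — one path of length 2: r = (1/2)^2 = 1/4).
Summing one r·B term per recipient: 1·0.5·0.546 + 3·0.25·0.349 = 0.53475.

0.53475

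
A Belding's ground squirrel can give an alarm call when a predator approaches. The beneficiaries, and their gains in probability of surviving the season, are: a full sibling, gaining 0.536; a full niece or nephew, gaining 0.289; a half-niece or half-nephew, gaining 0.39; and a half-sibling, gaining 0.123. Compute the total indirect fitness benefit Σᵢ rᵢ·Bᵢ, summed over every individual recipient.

0.41975

r to a full sibling = 0.5 (full sibs share both parents — two paths of length 2: r = 2·(1/2)^2 = 1/2).
r to a full niece or nephew = 0.25 (full aunt/uncle↔niece/nephew: two paths of length 3 through the shared grandparent pair: r = 2·(1/2)^3 = 1/4).
r to a half-niece or half-nephew = 1/8 (half-aunt/uncle↔niece/nephew: one path of length 3: r = (1/2)^3 = 1/8).
r to a half-sibling = 0.25 (half-sibs share one parent — one path of length 2: r = (1/2)^2 = 1/4).
Summing one r·B term per recipient: 1·0.5·0.536 + 1·0.25·0.289 + 1·0.125·0.39 + 1·0.25·0.123 = 0.41975.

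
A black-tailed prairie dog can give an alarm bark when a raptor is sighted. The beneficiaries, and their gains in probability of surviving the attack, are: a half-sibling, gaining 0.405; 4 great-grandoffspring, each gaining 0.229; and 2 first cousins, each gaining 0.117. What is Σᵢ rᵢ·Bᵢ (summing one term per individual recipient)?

r to a half-sibling = 0.25 (half-sibs share one parent — one path of length 2: r = (1/2)^2 = 1/4).
r to a great-grandoffspring = 1/8 (three parent–offspring links: r = (1/2)^3 = 1/8).
r to a first cousin = 0.125 (first cousins share one grandparent pair — two paths of length 4: r = 2·(1/2)^4 = 1/8).
Summing one r·B term per recipient: 1·0.25·0.405 + 4·0.125·0.229 + 2·0.125·0.117 = 0.245.

0.245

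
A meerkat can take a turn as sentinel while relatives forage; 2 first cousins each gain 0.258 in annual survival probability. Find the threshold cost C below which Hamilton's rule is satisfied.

0.0645

r to a first cousin = 1/8 (first cousins share one grandparent pair — two paths of length 4: r = 2·(1/2)^4 = 1/8).
Hamilton's rule: n·r·B > C, so the trait is favored while C < n·r·B = 2·0.125·0.258 = 0.0645.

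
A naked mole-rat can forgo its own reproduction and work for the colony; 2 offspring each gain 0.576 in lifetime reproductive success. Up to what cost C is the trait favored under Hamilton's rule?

r to an offspring = 0.5 (one parent–offspring link: r = (1/2)^1 = 1/2).
Hamilton's rule: n·r·B > C, so the trait is favored while C < n·r·B = 2·0.5·0.576 = 0.576.

0.576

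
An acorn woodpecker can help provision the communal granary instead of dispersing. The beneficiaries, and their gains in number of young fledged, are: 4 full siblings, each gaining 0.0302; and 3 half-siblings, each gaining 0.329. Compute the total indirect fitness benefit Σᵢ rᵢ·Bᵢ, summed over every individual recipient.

r to a full sibling = 1/2 (full sibs share both parents — two paths of length 2: r = 2·(1/2)^2 = 1/2).
r to a half-sibling = 1/4 (half-sibs share one parent — one path of length 2: r = (1/2)^2 = 1/4).
Summing one r·B term per recipient: 4·0.5·0.0302 + 3·0.25·0.329 = 0.30715.

0.30715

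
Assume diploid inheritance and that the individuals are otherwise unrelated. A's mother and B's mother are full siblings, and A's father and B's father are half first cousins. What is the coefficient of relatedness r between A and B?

0.140625

Relatedness sums over independent paths through distinct common ancestors.
A and B are related in two ways: first cousins through their mothers (r = 1/8) and half second cousins through their fathers (r = 1/64).
r = 1/8 + 1/64 = 9/64 = 0.140625.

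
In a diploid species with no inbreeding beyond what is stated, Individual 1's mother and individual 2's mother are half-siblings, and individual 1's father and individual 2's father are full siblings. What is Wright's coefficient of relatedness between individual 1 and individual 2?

Relatedness sums over independent paths through distinct common ancestors.
Individual 1 and individual 2 are related in two ways: half first cousins through their mothers (r = 1/16) and first cousins through their fathers (r = 1/8).
r = 1/16 + 1/8 = 3/16 = 0.1875.

0.1875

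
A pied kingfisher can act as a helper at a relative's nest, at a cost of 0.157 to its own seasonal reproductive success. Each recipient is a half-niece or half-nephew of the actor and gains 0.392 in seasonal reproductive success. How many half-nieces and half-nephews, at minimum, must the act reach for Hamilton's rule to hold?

4

r to a half-niece or half-nephew = 1/8 (half-aunt/uncle↔niece/nephew: one path of length 3: r = (1/2)^3 = 1/8).
Hamilton's rule: n·r·B > C  ⇒  n > C/(r·B) = 0.157/(0.125·0.392) = 3.204.
The smallest integer exceeding 3.204 is 4.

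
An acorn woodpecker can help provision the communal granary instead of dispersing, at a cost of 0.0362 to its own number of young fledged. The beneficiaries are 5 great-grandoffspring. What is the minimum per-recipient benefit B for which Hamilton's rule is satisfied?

r to a great-grandoffspring = 0.125 (three parent–offspring links: r = (1/2)^3 = 1/8).
Hamilton's rule with n recipients of equal r: n·r·B > C, so B > C/(n·r) = 0.0362/(5·0.125) = 0.0579.

0.0579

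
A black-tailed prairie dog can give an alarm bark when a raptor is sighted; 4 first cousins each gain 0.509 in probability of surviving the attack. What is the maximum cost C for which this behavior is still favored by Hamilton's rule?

0.2545

r to a first cousin = 0.125 (first cousins share one grandparent pair — two paths of length 4: r = 2·(1/2)^4 = 1/8).
Hamilton's rule: n·r·B > C, so the trait is favored while C < n·r·B = 4·0.125·0.509 = 0.2545.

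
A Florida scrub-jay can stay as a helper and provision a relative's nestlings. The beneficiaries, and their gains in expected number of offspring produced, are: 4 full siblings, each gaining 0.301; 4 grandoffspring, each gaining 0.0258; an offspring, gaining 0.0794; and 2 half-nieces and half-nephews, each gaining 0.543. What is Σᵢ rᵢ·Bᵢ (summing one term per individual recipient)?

0.80325

r to a full sibling = 0.5 (full sibs share both parents — two paths of length 2: r = 2·(1/2)^2 = 1/2).
r to a grandoffspring = 0.25 (two parent–offspring links: r = (1/2)^2 = 1/4).
r to an offspring = 1/2 (one parent–offspring link: r = (1/2)^1 = 1/2).
r to a half-niece or half-nephew = 0.125 (half-aunt/uncle↔niece/nephew: one path of length 3: r = (1/2)^3 = 1/8).
Summing one r·B term per recipient: 4·0.5·0.301 + 4·0.25·0.0258 + 1·0.5·0.0794 + 2·0.125·0.543 = 0.80325.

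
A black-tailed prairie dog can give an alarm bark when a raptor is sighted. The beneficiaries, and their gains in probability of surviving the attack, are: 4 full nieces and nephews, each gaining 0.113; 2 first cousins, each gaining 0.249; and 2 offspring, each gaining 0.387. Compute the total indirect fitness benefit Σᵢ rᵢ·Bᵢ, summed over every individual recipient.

r to a full niece or nephew = 0.25 (full aunt/uncle↔niece/nephew: two paths of length 3 through the shared grandparent pair: r = 2·(1/2)^3 = 1/4).
r to a first cousin = 0.125 (first cousins share one grandparent pair — two paths of length 4: r = 2·(1/2)^4 = 1/8).
r to an offspring = 0.5 (one parent–offspring link: r = (1/2)^1 = 1/2).
Summing one r·B term per recipient: 4·0.25·0.113 + 2·0.125·0.249 + 2·0.5·0.387 = 0.56225.

0.56225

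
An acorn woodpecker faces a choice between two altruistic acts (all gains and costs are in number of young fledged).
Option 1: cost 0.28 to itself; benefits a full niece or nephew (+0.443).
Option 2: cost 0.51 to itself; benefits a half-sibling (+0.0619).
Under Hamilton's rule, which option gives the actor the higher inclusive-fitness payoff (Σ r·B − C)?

Option 1

Option 1: r to a full niece or nephew = 0.25.
Option 1: Σ r·B − C = (1·0.25·0.443) − 0.28 = -0.16925.
Option 2: r to a half-sibling = 0.25.
Option 2: Σ r·B − C = (1·0.25·0.0619) − 0.51 = -0.494525.
Option 1 has the higher net inclusive-fitness payoff.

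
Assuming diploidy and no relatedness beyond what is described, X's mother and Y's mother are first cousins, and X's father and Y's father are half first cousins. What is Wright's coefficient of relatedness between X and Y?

0.046875

Relatedness sums over independent paths through distinct common ancestors.
X and Y are related in two ways: second cousins through their mothers (r = 1/32) and half second cousins through their fathers (r = 1/64).
r = 1/32 + 1/64 = 3/64 = 0.046875.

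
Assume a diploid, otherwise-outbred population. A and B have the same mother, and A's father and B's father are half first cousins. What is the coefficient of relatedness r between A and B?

0.265625

With two independent routes of shared ancestry, r is the sum of the two contributions.
A and B are related in two ways: half-sibs through their shared mother (r = 1/4) and half second cousins through their fathers (r = 1/64).
r = 1/4 + 1/64 = 17/64 = 0.265625.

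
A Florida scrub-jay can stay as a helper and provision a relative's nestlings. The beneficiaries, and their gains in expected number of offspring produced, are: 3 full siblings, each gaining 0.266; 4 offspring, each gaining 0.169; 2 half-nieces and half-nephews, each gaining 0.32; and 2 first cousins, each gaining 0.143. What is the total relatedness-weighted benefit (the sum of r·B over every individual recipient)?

0.85275

r to a full sibling = 0.5 (full sibs share both parents — two paths of length 2: r = 2·(1/2)^2 = 1/2).
r to an offspring = 0.5 (one parent–offspring link: r = (1/2)^1 = 1/2).
r to a half-niece or half-nephew = 1/8 (half-aunt/uncle↔niece/nephew: one path of length 3: r = (1/2)^3 = 1/8).
r to a first cousin = 0.125 (first cousins share one grandparent pair — two paths of length 4: r = 2·(1/2)^4 = 1/8).
Summing one r·B term per recipient: 3·0.5·0.266 + 4·0.5·0.169 + 2·0.125·0.32 + 2·0.125·0.143 = 0.85275.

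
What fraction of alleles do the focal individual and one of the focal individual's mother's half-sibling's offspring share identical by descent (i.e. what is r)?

0.0625

Each parent–offspring link contributes a factor of 1/2, and independent paths through distinct common ancestors add.
Half first cousins share one grandparent — one path of length 4: r = (1/2)^4 = 1/16.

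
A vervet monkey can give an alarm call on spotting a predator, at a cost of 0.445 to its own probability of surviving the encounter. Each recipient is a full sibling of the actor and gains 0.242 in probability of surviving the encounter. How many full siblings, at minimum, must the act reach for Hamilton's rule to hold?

r to a full sibling = 0.5 (full sibs share both parents — two paths of length 2: r = 2·(1/2)^2 = 1/2).
Hamilton's rule: n·r·B > C  ⇒  n > C/(r·B) = 0.445/(0.5·0.242) = 3.678.
The smallest integer exceeding 3.678 is 4.

4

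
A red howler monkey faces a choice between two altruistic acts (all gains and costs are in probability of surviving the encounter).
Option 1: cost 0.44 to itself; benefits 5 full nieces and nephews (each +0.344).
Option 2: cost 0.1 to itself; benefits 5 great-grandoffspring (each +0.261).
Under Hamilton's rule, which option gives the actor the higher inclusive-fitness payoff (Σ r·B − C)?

Option 2

Option 1: r to a full niece or nephew = 0.25.
Option 1: Σ r·B − C = (5·0.25·0.344) − 0.44 = -0.01.
Option 2: r to a great-grandoffspring = 0.125.
Option 2: Σ r·B − C = (5·0.125·0.261) − 0.1 = 0.063125.
Option 2 has the higher net inclusive-fitness payoff.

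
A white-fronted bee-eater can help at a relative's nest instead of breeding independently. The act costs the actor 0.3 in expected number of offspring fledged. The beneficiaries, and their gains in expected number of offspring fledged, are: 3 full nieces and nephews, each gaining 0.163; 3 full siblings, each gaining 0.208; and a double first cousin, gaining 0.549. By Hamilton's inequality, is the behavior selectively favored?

Hamilton's rule: the trait is favored when the sum of r·B over every recipient exceeds the actor's cost C.
r to a full niece or nephew = 1/4 (full aunt/uncle↔niece/nephew: two paths of length 3 through the shared grandparent pair: r = 2·(1/2)^3 = 1/4).
r to a full sibling = 1/2 (full sibs share both parents — two paths of length 2: r = 2·(1/2)^2 = 1/2).
r to a double first cousin = 1/4 (double first cousins share both grandparent pairs — four paths of length 4: r = 4·(1/2)^4 = 1/4).
Summing one r·B term per recipient: 3·0.25·0.163 + 3·0.5·0.208 + 1·0.25·0.549 = 0.5715.
0.5715 > 0.3: the indirect benefit exceeds the cost.

Yes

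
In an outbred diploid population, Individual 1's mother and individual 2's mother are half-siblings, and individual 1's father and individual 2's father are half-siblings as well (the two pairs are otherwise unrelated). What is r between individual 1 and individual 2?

Independent pedigree routes through distinct common ancestors add.
Individual 1 and individual 2 are related in two ways: half first cousins through their mothers (r = 1/16) and half first cousins through their fathers (r = 1/16).
r = 1/16 + 1/16 = 1/8 = 0.125.

0.125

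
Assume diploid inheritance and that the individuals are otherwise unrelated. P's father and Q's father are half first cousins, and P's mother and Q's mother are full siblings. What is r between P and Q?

Wright's path rule: contributions from independent ancestry routes add.
P and Q are related in two ways: half second cousins through their fathers (r = 1/64) and first cousins through their mothers (r = 1/8).
r = 1/64 + 1/8 = 9/64 = 0.140625.

0.140625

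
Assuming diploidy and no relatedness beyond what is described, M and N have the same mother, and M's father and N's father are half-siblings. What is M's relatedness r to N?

Relatedness sums over independent paths through distinct common ancestors.
M and N are related in two ways: half-sibs through their shared mother (r = 1/4) and half first cousins through their fathers (r = 1/16).
r = 1/4 + 1/16 = 5/16 = 0.3125.

0.3125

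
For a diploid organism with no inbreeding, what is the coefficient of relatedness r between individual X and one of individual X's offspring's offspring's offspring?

Each parent–offspring link contributes a factor of 1/2, and independent paths through distinct common ancestors add.
Three parent–offspring links: r = (1/2)^3 = 1/8.

0.125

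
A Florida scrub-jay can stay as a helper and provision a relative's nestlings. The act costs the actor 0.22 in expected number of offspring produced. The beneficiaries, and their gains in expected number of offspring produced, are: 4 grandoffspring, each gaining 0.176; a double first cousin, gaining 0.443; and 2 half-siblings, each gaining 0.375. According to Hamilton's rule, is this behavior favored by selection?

Yes

Hamilton's rule: the trait is favored when the sum of r·B over every recipient exceeds the actor's cost C.
r to a grandoffspring = 0.25 (two parent–offspring links: r = (1/2)^2 = 1/4).
r to a double first cousin = 1/4 (double first cousins share both grandparent pairs — four paths of length 4: r = 4·(1/2)^4 = 1/4).
r to a half-sibling = 0.25 (half-sibs share one parent — one path of length 2: r = (1/2)^2 = 1/4).
Summing one r·B term per recipient: 4·0.25·0.176 + 1·0.25·0.443 + 2·0.25·0.375 = 0.47425.
0.47425 > 0.22: the indirect benefit exceeds the cost.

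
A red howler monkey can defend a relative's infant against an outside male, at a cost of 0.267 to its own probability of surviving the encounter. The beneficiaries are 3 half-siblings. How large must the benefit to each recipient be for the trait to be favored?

r to a half-sibling = 1/4 (half-sibs share one parent — one path of length 2: r = (1/2)^2 = 1/4).
Hamilton's rule with n recipients of equal r: n·r·B > C, so B > C/(n·r) = 0.267/(3·0.25) = 0.356.

0.356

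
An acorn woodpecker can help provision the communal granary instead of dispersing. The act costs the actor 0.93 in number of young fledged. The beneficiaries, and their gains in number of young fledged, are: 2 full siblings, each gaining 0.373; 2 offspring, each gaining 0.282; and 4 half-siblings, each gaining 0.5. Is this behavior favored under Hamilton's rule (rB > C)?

Yes

Hamilton's rule: the trait is favored when the sum of r·B over every recipient exceeds the actor's cost C.
r to a full sibling = 0.5 (full sibs share both parents — two paths of length 2: r = 2·(1/2)^2 = 1/2).
r to an offspring = 1/2 (one parent–offspring link: r = (1/2)^1 = 1/2).
r to a half-sibling = 1/4 (half-sibs share one parent — one path of length 2: r = (1/2)^2 = 1/4).
Summing one r·B term per recipient: 2·0.5·0.373 + 2·0.5·0.282 + 4·0.25·0.5 = 1.155.
1.155 > 0.93: the indirect benefit exceeds the cost.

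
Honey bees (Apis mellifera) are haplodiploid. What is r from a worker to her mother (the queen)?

0.5

One meiotic link between diploid queen and diploid daughter: r = 1/2.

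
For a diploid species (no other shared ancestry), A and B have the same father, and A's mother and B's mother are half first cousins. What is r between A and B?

Independent pedigree routes through distinct common ancestors add.
A and B are related in two ways: half-sibs through their shared father (r = 1/4) and half second cousins through their mothers (r = 1/64).
r = 1/4 + 1/64 = 17/64 = 0.265625.

0.265625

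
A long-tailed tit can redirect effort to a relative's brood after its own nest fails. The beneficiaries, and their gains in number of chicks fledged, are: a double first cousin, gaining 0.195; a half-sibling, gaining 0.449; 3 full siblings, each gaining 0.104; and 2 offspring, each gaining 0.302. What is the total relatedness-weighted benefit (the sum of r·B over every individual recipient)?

0.619

r to a double first cousin = 1/4 (double first cousins share both grandparent pairs — four paths of length 4: r = 4·(1/2)^4 = 1/4).
r to a half-sibling = 1/4 (half-sibs share one parent — one path of length 2: r = (1/2)^2 = 1/4).
r to a full sibling = 1/2 (full sibs share both parents — two paths of length 2: r = 2·(1/2)^2 = 1/2).
r to an offspring = 1/2 (one parent–offspring link: r = (1/2)^1 = 1/2).
Summing one r·B term per recipient: 1·0.25·0.195 + 1·0.25·0.449 + 3·0.5·0.104 + 2·0.5·0.302 = 0.619.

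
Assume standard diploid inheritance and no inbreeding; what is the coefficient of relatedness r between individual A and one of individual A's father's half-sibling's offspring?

0.0625

Each parent–offspring link contributes a factor of 1/2, and independent paths through distinct common ancestors add.
Half first cousins share one grandparent — one path of length 4: r = (1/2)^4 = 1/16.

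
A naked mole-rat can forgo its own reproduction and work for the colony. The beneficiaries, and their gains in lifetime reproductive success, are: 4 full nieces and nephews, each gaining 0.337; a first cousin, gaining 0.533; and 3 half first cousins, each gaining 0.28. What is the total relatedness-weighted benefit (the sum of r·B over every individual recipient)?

0.456125

r to a full niece or nephew = 1/4 (full aunt/uncle↔niece/nephew: two paths of length 3 through the shared grandparent pair: r = 2·(1/2)^3 = 1/4).
r to a first cousin = 0.125 (first cousins share one grandparent pair — two paths of length 4: r = 2·(1/2)^4 = 1/8).
r to a half first cousin = 0.0625 (half first cousins share one grandparent — one path of length 4: r = (1/2)^4 = 1/16).
Summing one r·B term per recipient: 4·0.25·0.337 + 1·0.125·0.533 + 3·0.0625·0.28 = 0.456125.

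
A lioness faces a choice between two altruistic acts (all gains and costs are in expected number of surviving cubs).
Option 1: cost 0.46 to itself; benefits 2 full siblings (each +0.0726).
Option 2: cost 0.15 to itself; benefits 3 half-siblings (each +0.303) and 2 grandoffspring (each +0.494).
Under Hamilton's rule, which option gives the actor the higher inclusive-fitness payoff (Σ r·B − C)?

Option 2

Option 1: r to a full sibling = 0.5.
Option 1: Σ r·B − C = (2·0.5·0.0726) − 0.46 = -0.3874.
Option 2: r to a half-sibling = 0.25.
Option 2: r to a grandoffspring = 0.25.
Option 2: Σ r·B − C = (3·0.25·0.303 + 2·0.25·0.494) − 0.15 = 0.32425.
Option 2 has the higher net inclusive-fitness payoff.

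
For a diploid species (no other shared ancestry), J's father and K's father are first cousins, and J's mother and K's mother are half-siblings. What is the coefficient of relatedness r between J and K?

Wright's path rule: contributions from independent ancestry routes add.
J and K are related in two ways: second cousins through their fathers (r = 1/32) and half first cousins through their mothers (r = 1/16).
r = 1/32 + 1/16 = 0.09375.

0.09375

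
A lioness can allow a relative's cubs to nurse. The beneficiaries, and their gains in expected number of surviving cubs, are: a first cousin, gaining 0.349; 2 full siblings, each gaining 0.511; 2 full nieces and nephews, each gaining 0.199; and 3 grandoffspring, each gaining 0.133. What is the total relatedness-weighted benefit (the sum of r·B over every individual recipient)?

r to a first cousin = 0.125 (first cousins share one grandparent pair — two paths of length 4: r = 2·(1/2)^4 = 1/8).
r to a full sibling = 1/2 (full sibs share both parents — two paths of length 2: r = 2·(1/2)^2 = 1/2).
r to a full niece or nephew = 0.25 (full aunt/uncle↔niece/nephew: two paths of length 3 through the shared grandparent pair: r = 2·(1/2)^3 = 1/4).
r to a grandoffspring = 0.25 (two parent–offspring links: r = (1/2)^2 = 1/4).
Summing one r·B term per recipient: 1·0.125·0.349 + 2·0.5·0.511 + 2·0.25·0.199 + 3·0.25·0.133 = 0.753875.

0.753875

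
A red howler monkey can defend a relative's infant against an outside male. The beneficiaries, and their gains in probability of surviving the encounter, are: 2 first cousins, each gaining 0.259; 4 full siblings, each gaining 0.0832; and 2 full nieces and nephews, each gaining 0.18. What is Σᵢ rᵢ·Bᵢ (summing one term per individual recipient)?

0.32115

r to a first cousin = 1/8 (first cousins share one grandparent pair — two paths of length 4: r = 2·(1/2)^4 = 1/8).
r to a full sibling = 0.5 (full sibs share both parents — two paths of length 2: r = 2·(1/2)^2 = 1/2).
r to a full niece or nephew = 1/4 (full aunt/uncle↔niece/nephew: two paths of length 3 through the shared grandparent pair: r = 2·(1/2)^3 = 1/4).
Summing one r·B term per recipient: 2·0.125·0.259 + 4·0.5·0.0832 + 2·0.25·0.18 = 0.32115.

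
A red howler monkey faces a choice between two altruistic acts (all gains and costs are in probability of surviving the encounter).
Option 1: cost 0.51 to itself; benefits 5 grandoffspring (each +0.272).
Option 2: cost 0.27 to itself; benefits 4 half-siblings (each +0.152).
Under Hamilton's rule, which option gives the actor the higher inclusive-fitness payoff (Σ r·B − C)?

Option 2

Option 1: r to a grandoffspring = 0.25.
Option 1: Σ r·B − C = (5·0.25·0.272) − 0.51 = -0.17.
Option 2: r to a half-sibling = 0.25.
Option 2: Σ r·B − C = (4·0.25·0.152) − 0.27 = -0.118.
Option 2 has the higher net inclusive-fitness payoff.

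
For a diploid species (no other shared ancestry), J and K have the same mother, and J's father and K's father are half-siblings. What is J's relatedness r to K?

0.3125

With two independent routes of shared ancestry, r is the sum of the two contributions.
J and K are related in two ways: half-sibs through their shared mother (r = 1/4) and half first cousins through their fathers (r = 1/16).
r = 1/4 + 1/16 = 0.3125.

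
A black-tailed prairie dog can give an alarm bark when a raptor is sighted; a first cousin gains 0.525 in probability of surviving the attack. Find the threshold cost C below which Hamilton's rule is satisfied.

0.065625

r to a first cousin = 0.125 (first cousins share one grandparent pair — two paths of length 4: r = 2·(1/2)^4 = 1/8).
Hamilton's rule: n·r·B > C, so the trait is favored while C < n·r·B = 1·0.125·0.525 = 0.065625.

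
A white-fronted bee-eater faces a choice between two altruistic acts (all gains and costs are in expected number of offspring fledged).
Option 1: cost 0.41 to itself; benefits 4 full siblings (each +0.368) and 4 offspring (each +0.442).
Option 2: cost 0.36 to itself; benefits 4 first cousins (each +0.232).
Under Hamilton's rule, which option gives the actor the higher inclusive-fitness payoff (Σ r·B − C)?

Option 1: r to a full sibling = 0.5.
Option 1: r to an offspring = 0.5.
Option 1: Σ r·B − C = (4·0.5·0.368 + 4·0.5·0.442) − 0.41 = 1.21.
Option 2: r to a first cousin = 0.125.
Option 2: Σ r·B − C = (4·0.125·0.232) − 0.36 = -0.244.
Option 1 has the higher net inclusive-fitness payoff.

Option 1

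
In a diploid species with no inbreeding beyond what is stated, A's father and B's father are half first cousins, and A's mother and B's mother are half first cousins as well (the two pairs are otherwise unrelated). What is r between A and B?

0.03125

Independent pedigree routes through distinct common ancestors add.
A and B are related in two ways: half second cousins through their fathers (r = 1/64) and half second cousins through their mothers (r = 1/64).
r = 1/64 + 1/64 = 0.03125.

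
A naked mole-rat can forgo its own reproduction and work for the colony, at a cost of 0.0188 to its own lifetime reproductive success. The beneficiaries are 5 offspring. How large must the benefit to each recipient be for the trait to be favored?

0.0075

r to an offspring = 1/2 (one parent–offspring link: r = (1/2)^1 = 1/2).
Hamilton's rule with n recipients of equal r: n·r·B > C, so B > C/(n·r) = 0.0188/(5·0.5) = 0.0075.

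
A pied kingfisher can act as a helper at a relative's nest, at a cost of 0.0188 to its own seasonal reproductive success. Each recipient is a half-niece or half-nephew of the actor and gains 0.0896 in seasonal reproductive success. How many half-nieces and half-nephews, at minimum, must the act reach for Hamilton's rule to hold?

2

r to a half-niece or half-nephew = 1/8 (half-aunt/uncle↔niece/nephew: one path of length 3: r = (1/2)^3 = 1/8).
Hamilton's rule: n·r·B > C  ⇒  n > C/(r·B) = 0.0188/(0.125·0.0896) = 1.679.
The smallest integer exceeding 1.679 is 2.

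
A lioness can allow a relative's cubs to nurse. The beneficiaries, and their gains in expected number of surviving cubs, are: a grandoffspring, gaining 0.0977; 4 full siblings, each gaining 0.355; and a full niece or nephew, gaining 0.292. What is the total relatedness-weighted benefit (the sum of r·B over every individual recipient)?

r to a grandoffspring = 1/4 (two parent–offspring links: r = (1/2)^2 = 1/4).
r to a full sibling = 1/2 (full sibs share both parents — two paths of length 2: r = 2·(1/2)^2 = 1/2).
r to a full niece or nephew = 1/4 (full aunt/uncle↔niece/nephew: two paths of length 3 through the shared grandparent pair: r = 2·(1/2)^3 = 1/4).
Summing one r·B term per recipient: 1·0.25·0.0977 + 4·0.5·0.355 + 1·0.25·0.292 = 0.807425.

0.807425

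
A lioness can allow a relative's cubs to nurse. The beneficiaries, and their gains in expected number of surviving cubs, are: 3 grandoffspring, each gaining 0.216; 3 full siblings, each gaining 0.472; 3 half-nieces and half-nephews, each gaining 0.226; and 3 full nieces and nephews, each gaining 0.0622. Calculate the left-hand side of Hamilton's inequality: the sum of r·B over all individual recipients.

1.0014

r to a grandoffspring = 1/4 (two parent–offspring links: r = (1/2)^2 = 1/4).
r to a full sibling = 0.5 (full sibs share both parents — two paths of length 2: r = 2·(1/2)^2 = 1/2).
r to a half-niece or half-nephew = 0.125 (half-aunt/uncle↔niece/nephew: one path of length 3: r = (1/2)^3 = 1/8).
r to a full niece or nephew = 0.25 (full aunt/uncle↔niece/nephew: two paths of length 3 through the shared grandparent pair: r = 2·(1/2)^3 = 1/4).
Summing one r·B term per recipient: 3·0.25·0.216 + 3·0.5·0.472 + 3·0.125·0.226 + 3·0.25·0.0622 = 1.0014.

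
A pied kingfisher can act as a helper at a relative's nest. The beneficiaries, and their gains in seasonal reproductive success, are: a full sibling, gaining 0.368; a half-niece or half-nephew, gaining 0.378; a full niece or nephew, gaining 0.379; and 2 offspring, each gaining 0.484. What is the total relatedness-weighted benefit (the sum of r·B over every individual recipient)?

r to a full sibling = 0.5 (full sibs share both parents — two paths of length 2: r = 2·(1/2)^2 = 1/2).
r to a half-niece or half-nephew = 1/8 (half-aunt/uncle↔niece/nephew: one path of length 3: r = (1/2)^3 = 1/8).
r to a full niece or nephew = 0.25 (full aunt/uncle↔niece/nephew: two paths of length 3 through the shared grandparent pair: r = 2·(1/2)^3 = 1/4).
r to an offspring = 1/2 (one parent–offspring link: r = (1/2)^1 = 1/2).
Summing one r·B term per recipient: 1·0.5·0.368 + 1·0.125·0.378 + 1·0.25·0.379 + 2·0.5·0.484 = 0.81.

0.81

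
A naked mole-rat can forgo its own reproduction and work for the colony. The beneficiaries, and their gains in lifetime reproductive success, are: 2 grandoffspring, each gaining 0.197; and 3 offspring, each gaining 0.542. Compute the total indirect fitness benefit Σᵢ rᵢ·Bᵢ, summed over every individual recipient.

0.9115

r to a grandoffspring = 1/4 (two parent–offspring links: r = (1/2)^2 = 1/4).
r to an offspring = 0.5 (one parent–offspring link: r = (1/2)^1 = 1/2).
Summing one r·B term per recipient: 2·0.25·0.197 + 3·0.5·0.542 = 0.9115.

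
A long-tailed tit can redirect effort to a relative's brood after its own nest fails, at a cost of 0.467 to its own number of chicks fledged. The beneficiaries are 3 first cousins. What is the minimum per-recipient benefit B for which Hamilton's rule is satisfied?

r to a first cousin = 1/8 (first cousins share one grandparent pair — two paths of length 4: r = 2·(1/2)^4 = 1/8).
Hamilton's rule with n recipients of equal r: n·r·B > C, so B > C/(n·r) = 0.467/(3·0.125) = 1.2453.

1.2453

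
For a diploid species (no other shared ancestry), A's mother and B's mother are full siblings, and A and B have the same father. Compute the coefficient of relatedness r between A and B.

0.375

Independent pedigree routes through distinct common ancestors add.
A and B are related in two ways: first cousins through their mothers (r = 1/8) and half-sibs through their shared father (r = 1/4).
r = 1/8 + 1/4 = 3/8 = 0.375.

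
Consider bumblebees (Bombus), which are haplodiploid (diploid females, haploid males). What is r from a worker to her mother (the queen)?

One meiotic link between diploid queen and diploid daughter: r = 1/2.

0.5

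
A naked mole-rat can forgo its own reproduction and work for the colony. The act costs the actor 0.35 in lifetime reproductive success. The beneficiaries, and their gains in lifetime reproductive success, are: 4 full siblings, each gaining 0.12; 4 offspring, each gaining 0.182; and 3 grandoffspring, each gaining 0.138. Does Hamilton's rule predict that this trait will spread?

Yes

Hamilton's rule: the trait is favored when the sum of r·B over every recipient exceeds the actor's cost C.
r to a full sibling = 0.5 (full sibs share both parents — two paths of length 2: r = 2·(1/2)^2 = 1/2).
r to an offspring = 0.5 (one parent–offspring link: r = (1/2)^1 = 1/2).
r to a grandoffspring = 1/4 (two parent–offspring links: r = (1/2)^2 = 1/4).
Summing one r·B term per recipient: 4·0.5·0.12 + 4·0.5·0.182 + 3·0.25·0.138 = 0.7075.
0.7075 > 0.35: the indirect benefit exceeds the cost.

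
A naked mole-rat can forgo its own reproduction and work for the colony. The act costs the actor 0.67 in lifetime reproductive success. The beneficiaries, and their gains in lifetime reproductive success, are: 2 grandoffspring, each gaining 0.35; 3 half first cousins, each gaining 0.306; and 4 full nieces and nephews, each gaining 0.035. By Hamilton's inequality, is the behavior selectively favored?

No

Hamilton's rule: the trait is favored when the sum of r·B over every recipient exceeds the actor's cost C.
r to a grandoffspring = 0.25 (two parent–offspring links: r = (1/2)^2 = 1/4).
r to a half first cousin = 1/16 (half first cousins share one grandparent — one path of length 4: r = (1/2)^4 = 1/16).
r to a full niece or nephew = 0.25 (full aunt/uncle↔niece/nephew: two paths of length 3 through the shared grandparent pair: r = 2·(1/2)^3 = 1/4).
Summing one r·B term per recipient: 2·0.25·0.35 + 3·0.0625·0.306 + 4·0.25·0.035 = 0.267375.
0.267375 < 0.67: the indirect benefit is less than the cost.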